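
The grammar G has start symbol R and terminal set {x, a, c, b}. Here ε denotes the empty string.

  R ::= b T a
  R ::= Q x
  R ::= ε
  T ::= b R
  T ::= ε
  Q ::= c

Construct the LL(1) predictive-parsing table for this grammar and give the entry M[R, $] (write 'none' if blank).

R ::= ε

FIRST(T) = {ε, b}
FIRST(Q) = {c}
FIRST(R) = {ε, b, c}  (via Q x)
FOLLOW(R) includes $ since R is the start symbol.
FOLLOW(T): in R::=b T a, T is followed by a with FIRST {a}. Thus FOLLOW(T) = {a}.
FOLLOW(R): in T::=b R, the suffix after R is empty, so FOLLOW(R) ⊇ FOLLOW(T) = {a}. Thus FOLLOW(R) = {$, a}.
For R ::= b T a: FIRST(b T a) = {b}, so it goes in M[R, t] for t ∈ {b}.
For R ::= Q x: FIRST(Q x) = {c}, so it goes in M[R, t] for t ∈ {c}.
For R ::= ε: FIRST(ε) = {ε}, so it goes in M[R, t] for t ∈ {}; since ε ∈ FIRST, also for every t ∈ FOLLOW(R) = {$, a}.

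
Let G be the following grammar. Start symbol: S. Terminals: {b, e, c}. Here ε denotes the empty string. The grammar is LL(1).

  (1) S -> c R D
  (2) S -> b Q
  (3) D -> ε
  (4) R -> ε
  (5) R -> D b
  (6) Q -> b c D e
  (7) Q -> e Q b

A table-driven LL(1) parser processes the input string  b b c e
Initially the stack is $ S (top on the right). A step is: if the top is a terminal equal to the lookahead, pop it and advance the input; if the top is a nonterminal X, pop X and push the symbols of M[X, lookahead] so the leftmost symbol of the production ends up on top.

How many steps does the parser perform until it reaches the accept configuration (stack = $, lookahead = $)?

7

step 1: stack=$ S  input=b b c e $  — expand S -> b Q
step 2: stack=$ Q b  input=b b c e $  — match b
step 3: stack=$ Q  input=b c e $  — expand Q -> b c D e
step 4: stack=$ e D c b  input=b c e $  — match b
step 5: stack=$ e D c  input=c e $  — match c
step 6: stack=$ e D  input=e $  — expand D -> ε
step 7: stack=$ e  input=e $  — match e
Accept reached after 7 steps.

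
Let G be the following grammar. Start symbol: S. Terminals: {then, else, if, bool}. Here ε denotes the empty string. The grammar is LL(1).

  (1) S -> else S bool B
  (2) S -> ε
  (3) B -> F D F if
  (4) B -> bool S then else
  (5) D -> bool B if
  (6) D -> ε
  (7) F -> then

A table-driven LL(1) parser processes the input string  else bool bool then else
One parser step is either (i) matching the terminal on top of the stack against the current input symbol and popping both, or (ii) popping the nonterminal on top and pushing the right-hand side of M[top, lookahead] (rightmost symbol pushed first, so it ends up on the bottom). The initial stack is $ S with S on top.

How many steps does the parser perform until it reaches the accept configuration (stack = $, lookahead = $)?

step 1: stack=$ S  input=else bool bool then else $  — expand S -> else S bool B
step 2: stack=$ B bool S else  input=else bool bool then else $  — match else
step 3: stack=$ B bool S  input=bool bool then else $  — expand S -> ε
step 4: stack=$ B bool  input=bool bool then else $  — match bool
step 5: stack=$ B  input=bool then else $  — expand B -> bool S then else
step 6: stack=$ else then S bool  input=bool then else $  — match bool
step 7: stack=$ else then S  input=then else $  — expand S -> ε
step 8: stack=$ else then  input=then else $  — match then
step 9: stack=$ else  input=else $  — match else
Accept reached after 9 steps.

9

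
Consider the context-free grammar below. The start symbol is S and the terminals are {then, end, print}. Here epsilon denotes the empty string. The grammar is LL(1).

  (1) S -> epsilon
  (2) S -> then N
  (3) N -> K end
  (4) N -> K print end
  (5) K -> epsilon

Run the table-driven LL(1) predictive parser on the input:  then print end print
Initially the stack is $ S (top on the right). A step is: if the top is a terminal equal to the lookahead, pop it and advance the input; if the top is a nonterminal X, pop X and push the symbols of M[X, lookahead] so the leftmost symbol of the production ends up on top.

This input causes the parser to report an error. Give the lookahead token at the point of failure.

     Stack          Input                   Action
  1  $ S            then print end print $  expand S -> then N
  2  $ N then       then print end print $  match then
  3  $ N            print end print $       expand N -> K print end
  4  $ end print K  print end print $       expand K -> epsilon
  5  $ end print    print end print $       match print
  6  $ end          end print $             match end
  7  $              print $                 error: stack empty but input remains

print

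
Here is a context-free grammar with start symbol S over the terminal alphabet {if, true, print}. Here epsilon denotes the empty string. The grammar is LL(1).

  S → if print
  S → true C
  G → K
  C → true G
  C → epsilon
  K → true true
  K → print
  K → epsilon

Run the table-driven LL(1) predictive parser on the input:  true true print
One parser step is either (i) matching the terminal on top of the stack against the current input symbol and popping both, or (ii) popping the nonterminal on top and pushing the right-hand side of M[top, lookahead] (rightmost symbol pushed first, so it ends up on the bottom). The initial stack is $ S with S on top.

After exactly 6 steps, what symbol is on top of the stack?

     Stack     Input              Action
  1  $ S       true true print $  expand S → true C
  2  $ C true  true true print $  match true
  3  $ C       true print $       expand C → true G
  4  $ G true  true print $       match true
  5  $ G       print $            expand G → K
  6  $ K       print $            expand K → print
Stack after step 6: $ print (top = print).

print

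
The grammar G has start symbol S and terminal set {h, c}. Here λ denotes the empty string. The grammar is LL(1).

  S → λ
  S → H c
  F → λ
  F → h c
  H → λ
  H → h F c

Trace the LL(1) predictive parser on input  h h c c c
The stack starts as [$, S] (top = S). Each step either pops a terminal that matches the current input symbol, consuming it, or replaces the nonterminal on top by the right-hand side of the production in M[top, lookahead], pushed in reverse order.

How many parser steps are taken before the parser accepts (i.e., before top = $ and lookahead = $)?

8

     Stack      Input        Action
  1  $ S        h h c c c $  expand S → H c
  2  $ c H      h h c c c $  expand H → h F c
  3  $ c c F h  h h c c c $  match h
  4  $ c c F    h c c c $    expand F → h c
  5  $ c c c h  h c c c $    match h
  6  $ c c c    c c c $      match c
  7  $ c c      c c $        match c
  8  $ c        c $          match c
Accept reached after 8 steps.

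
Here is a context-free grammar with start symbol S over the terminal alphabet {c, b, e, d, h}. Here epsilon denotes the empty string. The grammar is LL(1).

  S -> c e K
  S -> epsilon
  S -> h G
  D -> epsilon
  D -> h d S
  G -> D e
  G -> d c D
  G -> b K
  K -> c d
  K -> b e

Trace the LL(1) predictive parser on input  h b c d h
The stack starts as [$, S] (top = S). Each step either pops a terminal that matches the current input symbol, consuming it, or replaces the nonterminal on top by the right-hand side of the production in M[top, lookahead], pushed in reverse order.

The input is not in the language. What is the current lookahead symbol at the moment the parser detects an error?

     Stack  Input        Action
  1  $ S    h b c d h $  expand S -> h G
  2  $ G h  h b c d h $  match h
  3  $ G    b c d h $    expand G -> b K
  4  $ K b  b c d h $    match b
  5  $ K    c d h $      expand K -> c d
  6  $ d c  c d h $      match c
  7  $ d    d h $        match d
  8  $      h $          error: stack empty but input remains

h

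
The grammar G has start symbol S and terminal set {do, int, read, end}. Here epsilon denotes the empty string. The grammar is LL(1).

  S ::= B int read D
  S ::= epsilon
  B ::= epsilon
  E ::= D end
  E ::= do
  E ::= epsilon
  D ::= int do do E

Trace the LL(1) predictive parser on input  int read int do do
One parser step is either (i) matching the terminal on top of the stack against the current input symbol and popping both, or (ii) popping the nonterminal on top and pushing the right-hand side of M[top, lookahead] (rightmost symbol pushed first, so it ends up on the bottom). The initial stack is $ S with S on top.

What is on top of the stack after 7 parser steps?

     Stack           Input                 Action
  1  $ S             int read int do do $  expand S ::= B int read D
  2  $ D read int B  int read int do do $  expand B ::= epsilon
  3  $ D read int    int read int do do $  match int
  4  $ D read        read int do do $      match read
  5  $ D             int do do $           expand D ::= int do do E
  6  $ E do do int   int do do $           match int
  7  $ E do do       do do $               match do
Stack after step 7: $ E do (top = do).

do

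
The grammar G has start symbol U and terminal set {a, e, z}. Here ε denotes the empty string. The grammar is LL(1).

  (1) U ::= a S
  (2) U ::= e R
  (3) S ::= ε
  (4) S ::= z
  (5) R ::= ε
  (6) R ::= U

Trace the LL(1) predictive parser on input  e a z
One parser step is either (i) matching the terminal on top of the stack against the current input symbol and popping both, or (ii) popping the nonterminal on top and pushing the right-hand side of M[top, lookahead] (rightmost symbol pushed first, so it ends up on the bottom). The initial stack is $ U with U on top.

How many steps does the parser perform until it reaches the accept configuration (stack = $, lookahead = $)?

     Stack  Input    Action
  1  $ U    e a z $  expand U ::= e R
  2  $ R e  e a z $  match e
  3  $ R    a z $    expand R ::= U
  4  $ U    a z $    expand U ::= a S
  5  $ S a  a z $    match a
  6  $ S    z $      expand S ::= z
  7  $ z    z $      match z
Accept reached after 7 steps.

7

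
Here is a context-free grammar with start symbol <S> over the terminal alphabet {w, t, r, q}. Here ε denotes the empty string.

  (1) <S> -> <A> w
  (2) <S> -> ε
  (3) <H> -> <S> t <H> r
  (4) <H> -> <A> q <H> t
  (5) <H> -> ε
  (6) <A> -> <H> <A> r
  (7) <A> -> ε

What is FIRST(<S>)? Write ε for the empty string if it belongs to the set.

FIRST(<S>): from <S>-><A> w we get {q, r, t, w}; from <S>->ε we get {ε}. So FIRST(<S>) = {ε, q, r, t, w}.
FIRST(<H>): from <H>-><S> t <H> r we get {q, r, t, w}; from <H>-><A> q <H> t we get {q, r, t, w}; from <H>->ε we get {ε}. So FIRST(<H>) = {ε, q, r, t, w}.
FIRST(<A>): from <A>-><H> <A> r we get {q, r, t, w}; from <A>->ε we get {ε}. So FIRST(<A>) = {ε, q, r, t, w}.

{ε, q, r, t, w}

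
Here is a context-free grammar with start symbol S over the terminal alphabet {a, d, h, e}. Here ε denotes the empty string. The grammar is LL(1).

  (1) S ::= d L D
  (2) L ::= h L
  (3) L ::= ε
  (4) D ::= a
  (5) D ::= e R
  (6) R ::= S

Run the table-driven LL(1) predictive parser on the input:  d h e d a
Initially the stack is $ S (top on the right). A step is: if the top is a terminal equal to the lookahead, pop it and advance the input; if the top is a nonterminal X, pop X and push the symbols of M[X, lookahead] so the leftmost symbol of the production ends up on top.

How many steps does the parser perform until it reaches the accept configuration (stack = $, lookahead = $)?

13

      Stack    Input        Action
   1  $ S      d h e d a $  expand S ::= d L D
   2  $ D L d  d h e d a $  match d
   3  $ D L    h e d a $    expand L ::= h L
   4  $ D L h  h e d a $    match h
   5  $ D L    e d a $      expand L ::= ε
   6  $ D      e d a $      expand D ::= e R
   7  $ R e    e d a $      match e
   8  $ R      d a $        expand R ::= S
   9  $ S      d a $        expand S ::= d L D
  10  $ D L d  d a $        match d
  11  $ D L    a $          expand L ::= ε
  12  $ D      a $          expand D ::= a
  13  $ a      a $          match a
Accept reached after 13 steps.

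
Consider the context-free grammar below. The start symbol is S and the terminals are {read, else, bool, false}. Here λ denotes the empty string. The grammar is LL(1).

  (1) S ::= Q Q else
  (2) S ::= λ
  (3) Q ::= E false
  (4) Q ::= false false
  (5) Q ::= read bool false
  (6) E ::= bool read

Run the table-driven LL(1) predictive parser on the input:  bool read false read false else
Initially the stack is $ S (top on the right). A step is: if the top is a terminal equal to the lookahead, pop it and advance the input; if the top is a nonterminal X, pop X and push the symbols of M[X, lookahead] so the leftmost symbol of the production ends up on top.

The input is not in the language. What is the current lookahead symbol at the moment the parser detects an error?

step 1: stack=$ S  input=bool read false read false else $  — expand S ::= Q Q else
step 2: stack=$ else Q Q  input=bool read false read false else $  — expand Q ::= E false
step 3: stack=$ else Q false E  input=bool read false read false else $  — expand E ::= bool read
step 4: stack=$ else Q false read bool  input=bool read false read false else $  — match bool
step 5: stack=$ else Q false read  input=read false read false else $  — match read
step 6: stack=$ else Q false  input=false read false else $  — match false
step 7: stack=$ else Q  input=read false else $  — expand Q ::= read bool false
step 8: stack=$ else false bool read  input=read false else $  — match read
step 9: stack=$ else false bool  input=false else $  — error: top is terminal bool but lookahead is false

false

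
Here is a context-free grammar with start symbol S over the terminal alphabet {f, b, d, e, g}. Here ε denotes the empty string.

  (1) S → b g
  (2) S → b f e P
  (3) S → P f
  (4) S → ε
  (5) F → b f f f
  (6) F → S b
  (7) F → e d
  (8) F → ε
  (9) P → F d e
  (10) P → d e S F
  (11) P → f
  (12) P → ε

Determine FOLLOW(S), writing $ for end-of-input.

{$, b, d, e, f}

FIRST(S) = {ε, b, d, e, f}  (via P f)
FIRST(F) = {ε, b, d, e, f}  (via S b)
FIRST(P) = {ε, b, d, e, f}  (via F d e)
FOLLOW(S) includes $ since S is the start symbol.
FOLLOW(S): in F→S b, S is followed by b with FIRST {b}; in P→d e S F, S is followed by F with FIRST {ε, b, d, e, f}; in P→d e S F, the suffix after S is nullable, so FOLLOW(S) ⊇ FOLLOW(P) = {$, b, d, e, f}. Thus FOLLOW(S) = {$, b, d, e, f}.
FOLLOW(P): in S→b f e P, the suffix after P is empty, so FOLLOW(P) ⊇ FOLLOW(S) = {$, b, d, e, f}; in S→P f, P is followed by f with FIRST {f}. Thus FOLLOW(P) = {$, b, d, e, f}.
FOLLOW(F): in P→F d e, F is followed by d e with FIRST {d}; in P→d e S F, the suffix after F is empty, so FOLLOW(F) ⊇ FOLLOW(P) = {$, b, d, e, f}. Thus FOLLOW(F) = {$, b, d, e, f}.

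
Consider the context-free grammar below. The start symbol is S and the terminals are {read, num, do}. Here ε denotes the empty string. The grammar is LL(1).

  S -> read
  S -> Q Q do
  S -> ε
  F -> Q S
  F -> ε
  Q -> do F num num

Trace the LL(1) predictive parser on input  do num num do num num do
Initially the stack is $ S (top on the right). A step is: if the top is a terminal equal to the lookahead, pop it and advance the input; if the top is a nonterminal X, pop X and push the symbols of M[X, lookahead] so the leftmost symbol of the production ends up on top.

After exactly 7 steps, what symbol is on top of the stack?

     Stack                Input                       Action
  1  $ S                  do num num do num num do $  expand S -> Q Q do
  2  $ do Q Q             do num num do num num do $  expand Q -> do F num num
  3  $ do Q num num F do  do num num do num num do $  match do
  4  $ do Q num num F     num num do num num do $     expand F -> ε
  5  $ do Q num num       num num do num num do $     match num
  6  $ do Q num           num do num num do $         match num
  7  $ do Q               do num num do $             expand Q -> do F num num
Stack after step 7: $ do num num F do (top = do).

do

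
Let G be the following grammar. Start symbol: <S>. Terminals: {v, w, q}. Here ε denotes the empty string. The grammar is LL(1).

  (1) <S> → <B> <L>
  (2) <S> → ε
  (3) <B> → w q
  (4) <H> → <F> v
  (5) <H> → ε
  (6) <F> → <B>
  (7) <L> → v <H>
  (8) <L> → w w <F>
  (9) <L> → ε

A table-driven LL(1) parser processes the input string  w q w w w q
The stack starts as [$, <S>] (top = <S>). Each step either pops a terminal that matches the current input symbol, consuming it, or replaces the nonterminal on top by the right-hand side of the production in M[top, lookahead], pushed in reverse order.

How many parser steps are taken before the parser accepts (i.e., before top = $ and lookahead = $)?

11

step 1: stack=$ <S>  input=w q w w w q $  — expand <S> → <B> <L>
step 2: stack=$ <L> <B>  input=w q w w w q $  — expand <B> → w q
step 3: stack=$ <L> q w  input=w q w w w q $  — match w
step 4: stack=$ <L> q  input=q w w w q $  — match q
step 5: stack=$ <L>  input=w w w q $  — expand <L> → w w <F>
step 6: stack=$ <F> w w  input=w w w q $  — match w
step 7: stack=$ <F> w  input=w w q $  — match w
step 8: stack=$ <F>  input=w q $  — expand <F> → <B>
step 9: stack=$ <B>  input=w q $  — expand <B> → w q
step 10: stack=$ q w  input=w q $  — match w
step 11: stack=$ q  input=q $  — match q
Accept reached after 11 steps.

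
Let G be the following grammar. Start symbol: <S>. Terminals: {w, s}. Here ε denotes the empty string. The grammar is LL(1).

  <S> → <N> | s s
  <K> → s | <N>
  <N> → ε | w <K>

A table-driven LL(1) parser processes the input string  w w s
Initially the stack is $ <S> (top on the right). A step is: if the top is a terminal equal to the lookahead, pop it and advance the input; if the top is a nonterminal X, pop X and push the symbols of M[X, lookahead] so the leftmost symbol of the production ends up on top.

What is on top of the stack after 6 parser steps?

     Stack    Input    Action
  1  $ <S>    w w s $  expand <S> → <N>
  2  $ <N>    w w s $  expand <N> → w <K>
  3  $ <K> w  w w s $  match w
  4  $ <K>    w s $    expand <K> → <N>
  5  $ <N>    w s $    expand <N> → w <K>
  6  $ <K> w  w s $    match w
Stack after step 6: $ <K> (top = <K>).

<K>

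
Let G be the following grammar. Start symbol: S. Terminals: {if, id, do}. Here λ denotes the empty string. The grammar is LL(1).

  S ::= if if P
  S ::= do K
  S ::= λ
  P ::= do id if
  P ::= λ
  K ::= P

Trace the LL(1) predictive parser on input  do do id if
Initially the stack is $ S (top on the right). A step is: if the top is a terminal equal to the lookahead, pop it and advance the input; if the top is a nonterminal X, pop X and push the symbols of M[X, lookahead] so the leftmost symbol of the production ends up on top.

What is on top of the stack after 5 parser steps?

id

     Stack       Input          Action
  1  $ S         do do id if $  expand S ::= do K
  2  $ K do      do do id if $  match do
  3  $ K         do id if $     expand K ::= P
  4  $ P         do id if $     expand P ::= do id if
  5  $ if id do  do id if $     match do
Stack after step 5: $ if id (top = id).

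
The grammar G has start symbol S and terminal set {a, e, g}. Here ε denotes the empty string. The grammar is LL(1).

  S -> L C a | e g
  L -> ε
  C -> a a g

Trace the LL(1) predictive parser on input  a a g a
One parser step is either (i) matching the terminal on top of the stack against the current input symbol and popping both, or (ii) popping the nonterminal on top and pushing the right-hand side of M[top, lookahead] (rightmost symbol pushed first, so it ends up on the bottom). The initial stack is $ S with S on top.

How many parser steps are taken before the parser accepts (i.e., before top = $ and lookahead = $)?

step 1: stack=$ S  input=a a g a $  — expand S -> L C a
step 2: stack=$ a C L  input=a a g a $  — expand L -> ε
step 3: stack=$ a C  input=a a g a $  — expand C -> a a g
step 4: stack=$ a g a a  input=a a g a $  — match a
step 5: stack=$ a g a  input=a g a $  — match a
step 6: stack=$ a g  input=g a $  — match g
step 7: stack=$ a  input=a $  — match a
Accept reached after 7 steps.

7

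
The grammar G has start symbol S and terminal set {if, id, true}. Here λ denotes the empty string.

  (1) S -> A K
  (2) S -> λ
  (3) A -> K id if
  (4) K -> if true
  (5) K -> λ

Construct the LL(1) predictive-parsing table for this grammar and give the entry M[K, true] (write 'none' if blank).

FIRST(K): from K->if true we get {if}; from K->λ we get {λ}. So FIRST(K) = {λ, if}.
FIRST(A): from A->K id if we get {id, if}. So FIRST(A) = {id, if}.
FIRST(S): from S->A K we get {id, if}; from S->λ we get {λ}. So FIRST(S) = {λ, id, if}.
FOLLOW(S) includes $ since S is the start symbol.
FOLLOW(S): S appears on no right-hand side. Thus FOLLOW(S) = {$}.
FOLLOW(K): in S->A K, the suffix after K is empty, so FOLLOW(K) ⊇ FOLLOW(S) = {$}; in A->K id if, K is followed by id if with FIRST {id}. Thus FOLLOW(K) = {$, id}.
For K -> if true: FIRST(if true) = {if}, so it goes in M[K, t] for t ∈ {if}.
For K -> λ: FIRST(λ) = {λ}, so it goes in M[K, t] for t ∈ {}; since λ ∈ FIRST, also for every t ∈ FOLLOW(K) = {$, id}.
None of these place a production in M[K, true].

none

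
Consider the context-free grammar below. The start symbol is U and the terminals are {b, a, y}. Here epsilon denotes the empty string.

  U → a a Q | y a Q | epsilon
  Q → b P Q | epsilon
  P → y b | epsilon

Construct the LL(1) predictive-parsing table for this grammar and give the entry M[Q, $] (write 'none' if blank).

FIRST(U): from U→a a Q we get {a}; from U→y a Q we get {y}; from U→epsilon we get {epsilon}. So FIRST(U) = {epsilon, a, y}.
FIRST(Q): from Q→b P Q we get {b}; from Q→epsilon we get {epsilon}. So FIRST(Q) = {epsilon, b}.
FIRST(P): from P→y b we get {y}; from P→epsilon we get {epsilon}. So FIRST(P) = {epsilon, y}.
FOLLOW(U) includes $ since U is the start symbol.
FOLLOW(U): U appears on no right-hand side. Thus FOLLOW(U) = {$}.
FOLLOW(Q): in U→a a Q, the suffix after Q is empty, so FOLLOW(Q) ⊇ FOLLOW(U) = {$}; in U→y a Q, the suffix after Q is empty, so FOLLOW(Q) ⊇ FOLLOW(U) = {$}; in Q→b P Q, the suffix after Q is empty (adds nothing new). Thus FOLLOW(Q) = {$}.
For Q → b P Q: FIRST(b P Q) = {b}, so it goes in M[Q, t] for t ∈ {b}.
For Q → epsilon: FIRST(epsilon) = {epsilon}, so it goes in M[Q, t] for t ∈ {}; since epsilon ∈ FIRST, also for every t ∈ FOLLOW(Q) = {$}.

Q → epsilon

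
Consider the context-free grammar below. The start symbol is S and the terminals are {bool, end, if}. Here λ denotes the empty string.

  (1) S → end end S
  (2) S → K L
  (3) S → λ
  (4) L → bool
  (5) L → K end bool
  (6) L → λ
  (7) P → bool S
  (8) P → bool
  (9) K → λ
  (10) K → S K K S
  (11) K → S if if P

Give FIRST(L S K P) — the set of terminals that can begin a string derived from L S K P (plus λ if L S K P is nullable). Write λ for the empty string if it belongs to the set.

{bool, end, if}

FIRST(P): from P→bool S we get {bool}; from P→bool we get {bool}. So FIRST(P) = {bool}.
FIRST(S): from S→end end S we get {end}; from S→K L we get {λ, bool, end, if}; from S→λ we get {λ}. So FIRST(S) = {λ, bool, end, if}.
FIRST(K): from K→λ we get {λ}; from K→S K K S we get {λ, bool, end, if}; from K→S if if P we get {bool, end, if}. So FIRST(K) = {λ, bool, end, if}.
FIRST(L): from L→bool we get {bool}; from L→K end bool we get {bool, end, if}; from L→λ we get {λ}. So FIRST(L) = {λ, bool, end, if}.
FIRST(L S K P): take FIRST of each symbol in turn, carrying on past any symbol whose FIRST contains λ; result {bool, end, if}.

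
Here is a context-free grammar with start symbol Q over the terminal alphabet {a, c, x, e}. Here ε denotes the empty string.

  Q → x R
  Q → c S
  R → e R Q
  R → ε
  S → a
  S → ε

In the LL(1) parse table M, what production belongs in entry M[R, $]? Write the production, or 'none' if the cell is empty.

FIRST(Q) = {c, x}
FIRST(R) = {ε, e}
FIRST(S) = {ε, a}
FOLLOW(Q) includes $ since Q is the start symbol.
FOLLOW(Q): in R→e R Q, the suffix after Q is empty, so FOLLOW(Q) ⊇ FOLLOW(R) = {$, c, x}. Thus FOLLOW(Q) = {$, c, x}.
FOLLOW(R): in Q→x R, the suffix after R is empty, so FOLLOW(R) ⊇ FOLLOW(Q) = {$, c, x}; in R→e R Q, R is followed by Q with FIRST {c, x}. Thus FOLLOW(R) = {$, c, x}.
For R → e R Q: FIRST(e R Q) = {e}, so it goes in M[R, t] for t ∈ {e}.
For R → ε: FIRST(ε) = {ε}, so it goes in M[R, t] for t ∈ {}; since ε ∈ FIRST, also for every t ∈ FOLLOW(R) = {$, c, x}.

R → ε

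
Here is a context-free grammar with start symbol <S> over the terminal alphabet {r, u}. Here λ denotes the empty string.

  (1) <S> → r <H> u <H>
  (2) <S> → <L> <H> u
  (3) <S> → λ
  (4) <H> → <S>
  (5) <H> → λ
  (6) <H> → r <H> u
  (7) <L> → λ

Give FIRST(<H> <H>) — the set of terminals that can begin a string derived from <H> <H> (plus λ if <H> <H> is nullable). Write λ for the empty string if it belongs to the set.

{λ, r, u}

FIRST(<L>): from <L>→λ we get {λ}. So FIRST(<L>) = {λ}.
FIRST(<S>): from <S>→r <H> u <H> we get {r}; from <S>→<L> <H> u we get {r, u}; from <S>→λ we get {λ}. So FIRST(<S>) = {λ, r, u}.
FIRST(<H>): from <H>→<S> we get {λ, r, u}; from <H>→λ we get {λ}; from <H>→r <H> u we get {r}. So FIRST(<H>) = {λ, r, u}.
FIRST(<H> <H>): take FIRST of each symbol in turn, carrying on past any symbol whose FIRST contains λ; result {λ, r, u}.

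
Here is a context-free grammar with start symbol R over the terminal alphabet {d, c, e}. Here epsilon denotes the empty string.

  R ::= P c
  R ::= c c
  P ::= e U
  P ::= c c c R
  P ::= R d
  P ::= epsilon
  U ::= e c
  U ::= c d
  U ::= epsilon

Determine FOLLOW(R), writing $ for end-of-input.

{$, c, d}

FIRST(U): from U::=e c we get {e}; from U::=c d we get {c}; from U::=epsilon we get {epsilon}. So FIRST(U) = {epsilon, c, e}.
FIRST(R): from R::=P c we get {c, e}; from R::=c c we get {c}. So FIRST(R) = {c, e}.
FIRST(P): from P::=e U we get {e}; from P::=c c c R we get {c}; from P::=R d we get {c, e}; from P::=epsilon we get {epsilon}. So FIRST(P) = {epsilon, c, e}.
FOLLOW(R) includes $ since R is the start symbol.
FOLLOW(P): in R::=P c, P is followed by c with FIRST {c}. Thus FOLLOW(P) = {c}.
FOLLOW(R): in P::=c c c R, the suffix after R is empty, so FOLLOW(R) ⊇ FOLLOW(P) = {c}; in P::=R d, R is followed by d with FIRST {d}. Thus FOLLOW(R) = {$, c, d}.
FOLLOW(U): in P::=e U, the suffix after U is empty, so FOLLOW(U) ⊇ FOLLOW(P) = {c}. Thus FOLLOW(U) = {c}.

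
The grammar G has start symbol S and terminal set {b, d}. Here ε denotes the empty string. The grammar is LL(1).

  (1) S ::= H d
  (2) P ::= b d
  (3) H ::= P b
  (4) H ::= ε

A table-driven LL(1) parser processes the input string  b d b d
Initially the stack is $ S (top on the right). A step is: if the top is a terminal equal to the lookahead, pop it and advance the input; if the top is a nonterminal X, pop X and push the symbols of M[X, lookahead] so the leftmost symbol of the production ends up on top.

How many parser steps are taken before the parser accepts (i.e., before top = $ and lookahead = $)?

     Stack      Input      Action
  1  $ S        b d b d $  expand S ::= H d
  2  $ d H      b d b d $  expand H ::= P b
  3  $ d b P    b d b d $  expand P ::= b d
  4  $ d b d b  b d b d $  match b
  5  $ d b d    d b d $    match d
  6  $ d b      b d $      match b
  7  $ d        d $        match d
Accept reached after 7 steps.

7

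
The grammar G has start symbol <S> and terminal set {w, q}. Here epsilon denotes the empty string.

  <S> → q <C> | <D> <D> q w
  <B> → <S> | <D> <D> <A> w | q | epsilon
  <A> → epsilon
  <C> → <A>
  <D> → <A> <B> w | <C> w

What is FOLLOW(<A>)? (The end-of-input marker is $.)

FIRST(<A>) = {epsilon}
FIRST(<C>) = {epsilon}  (via <A>)
FIRST(<S>) = {q, w}  (via <D> <D> q w)
FIRST(<B>) = {epsilon, q, w}  (via <S>, <D> <D> <A> w)
FIRST(<D>) = {q, w}  (via <A> <B> w, <C> w)
FOLLOW(<S>) includes $ since <S> is the start symbol.
FOLLOW(<B>): in <D>→<A> <B> w, <B> is followed by w with FIRST {w}. Thus FOLLOW(<B>) = {w}.
FOLLOW(<S>): in <B>→<S>, the suffix after <S> is empty, so FOLLOW(<S>) ⊇ FOLLOW(<B>) = {w}. Thus FOLLOW(<S>) = {$, w}.
FOLLOW(<C>): in <S>→q <C>, the suffix after <C> is empty, so FOLLOW(<C>) ⊇ FOLLOW(<S>) = {$, w}; in <D>→<C> w, <C> is followed by w with FIRST {w}. Thus FOLLOW(<C>) = {$, w}.
FOLLOW(<A>): in <B>→<D> <D> <A> w, <A> is followed by w with FIRST {w}; in <C>→<A>, the suffix after <A> is empty, so FOLLOW(<A>) ⊇ FOLLOW(<C>) = {$, w}; in <D>→<A> <B> w, <A> is followed by <B> w with FIRST {q, w}. Thus FOLLOW(<A>) = {$, q, w}.
FOLLOW(<D>): in <S>→<D> <D> q w (occurrence 1), <D> is followed by <D> q w with FIRST {q, w}; in <S>→<D> <D> q w (occurrence 2), <D> is followed by q w with FIRST {q}; in <B>→<D> <D> <A> w (occurrence 1), <D> is followed by <D> <A> w with FIRST {q, w}; in <B>→<D> <D> <A> w (occurrence 2), <D> is followed by <A> w with FIRST {w}. Thus FOLLOW(<D>) = {q, w}.

{$, q, w}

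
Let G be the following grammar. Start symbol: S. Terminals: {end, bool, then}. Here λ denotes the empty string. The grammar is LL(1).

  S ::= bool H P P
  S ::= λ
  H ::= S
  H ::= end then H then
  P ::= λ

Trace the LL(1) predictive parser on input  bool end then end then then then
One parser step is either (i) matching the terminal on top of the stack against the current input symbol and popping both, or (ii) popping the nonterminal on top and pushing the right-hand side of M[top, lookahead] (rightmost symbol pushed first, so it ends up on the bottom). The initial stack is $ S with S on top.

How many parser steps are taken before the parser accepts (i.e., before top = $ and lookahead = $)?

14

      Stack                       Input                               Action
   1  $ S                         bool end then end then then then $  expand S ::= bool H P P
   2  $ P P H bool                bool end then end then then then $  match bool
   3  $ P P H                     end then end then then then $       expand H ::= end then H then
   4  $ P P then H then end       end then end then then then $       match end
   5  $ P P then H then           then end then then then $           match then
   6  $ P P then H                end then then then $                expand H ::= end then H then
   7  $ P P then then H then end  end then then then $                match end
   8  $ P P then then H then      then then then $                    match then
   9  $ P P then then H           then then $                         expand H ::= S
  10  $ P P then then S           then then $                         expand S ::= λ
  11  $ P P then then             then then $                         match then
  12  $ P P then                  then $                              match then
  13  $ P P                       $                                   expand P ::= λ
  14  $ P                         $                                   expand P ::= λ
Accept reached after 14 steps.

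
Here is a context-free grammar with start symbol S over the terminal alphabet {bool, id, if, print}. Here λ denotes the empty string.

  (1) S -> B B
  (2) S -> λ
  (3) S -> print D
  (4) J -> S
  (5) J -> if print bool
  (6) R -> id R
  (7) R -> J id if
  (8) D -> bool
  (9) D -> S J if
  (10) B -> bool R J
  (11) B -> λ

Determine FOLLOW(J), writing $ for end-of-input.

FIRST(B): from B->bool R J we get {bool}; from B->λ we get {λ}. So FIRST(B) = {λ, bool}.
FIRST(S): from S->B B we get {λ, bool}; from S->λ we get {λ}; from S->print D we get {print}. So FIRST(S) = {λ, bool, print}.
FIRST(J): from J->S we get {λ, bool, print}; from J->if print bool we get {if}. So FIRST(J) = {λ, bool, if, print}.
FIRST(R): from R->id R we get {id}; from R->J id if we get {bool, id, if, print}. So FIRST(R) = {bool, id, if, print}.
FIRST(D): from D->bool we get {bool}; from D->S J if we get {bool, if, print}. So FIRST(D) = {bool, if, print}.
FOLLOW(S) includes $ since S is the start symbol.
FOLLOW(S): in J->S, the suffix after S is empty, so FOLLOW(S) ⊇ FOLLOW(J) = {$, bool, id, if, print}; in D->S J if, S is followed by J if with FIRST {bool, if, print}. Thus FOLLOW(S) = {$, bool, id, if, print}.
FOLLOW(D): in S->print D, the suffix after D is empty, so FOLLOW(D) ⊇ FOLLOW(S) = {$, bool, id, if, print}. Thus FOLLOW(D) = {$, bool, id, if, print}.
FOLLOW(B): in S->B B (occurrence 1), B is followed by B with FIRST {λ, bool}; in S->B B (occurrence 1), the suffix after B is nullable, so FOLLOW(B) ⊇ FOLLOW(S) = {$, bool, id, if, print}; in S->B B (occurrence 2), the suffix after B is empty, so FOLLOW(B) ⊇ FOLLOW(S) = {$, bool, id, if, print}. Thus FOLLOW(B) = {$, bool, id, if, print}.
FOLLOW(J): in R->J id if, J is followed by id if with FIRST {id}; in D->S J if, J is followed by if with FIRST {if}; in B->bool R J, the suffix after J is empty, so FOLLOW(J) ⊇ FOLLOW(B) = {$, bool, id, if, print}. Thus FOLLOW(J) = {$, bool, id, if, print}.
FOLLOW(R): in R->id R, the suffix after R is empty (adds nothing new); in B->bool R J, R is followed by J with FIRST {λ, bool, if, print}; in B->bool R J, the suffix after R is nullable, so FOLLOW(R) ⊇ FOLLOW(B) = {$, bool, id, if, print}. Thus FOLLOW(R) = {$, bool, id, if, print}.

{$, bool, id, if, print}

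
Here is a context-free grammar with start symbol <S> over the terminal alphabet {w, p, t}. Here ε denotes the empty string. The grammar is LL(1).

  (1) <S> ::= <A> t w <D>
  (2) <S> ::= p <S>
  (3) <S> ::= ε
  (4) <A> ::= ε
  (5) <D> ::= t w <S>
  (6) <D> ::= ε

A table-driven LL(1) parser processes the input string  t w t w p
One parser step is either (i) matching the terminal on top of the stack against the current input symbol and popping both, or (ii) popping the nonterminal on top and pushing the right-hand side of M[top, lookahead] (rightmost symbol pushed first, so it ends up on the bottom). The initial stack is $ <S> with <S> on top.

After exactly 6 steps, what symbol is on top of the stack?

step 1: stack=$ <S>  input=t w t w p $  — expand <S> ::= <A> t w <D>
step 2: stack=$ <D> w t <A>  input=t w t w p $  — expand <A> ::= ε
step 3: stack=$ <D> w t  input=t w t w p $  — match t
step 4: stack=$ <D> w  input=w t w p $  — match w
step 5: stack=$ <D>  input=t w p $  — expand <D> ::= t w <S>
step 6: stack=$ <S> w t  input=t w p $  — match t
Stack after step 6: $ <S> w (top = w).

w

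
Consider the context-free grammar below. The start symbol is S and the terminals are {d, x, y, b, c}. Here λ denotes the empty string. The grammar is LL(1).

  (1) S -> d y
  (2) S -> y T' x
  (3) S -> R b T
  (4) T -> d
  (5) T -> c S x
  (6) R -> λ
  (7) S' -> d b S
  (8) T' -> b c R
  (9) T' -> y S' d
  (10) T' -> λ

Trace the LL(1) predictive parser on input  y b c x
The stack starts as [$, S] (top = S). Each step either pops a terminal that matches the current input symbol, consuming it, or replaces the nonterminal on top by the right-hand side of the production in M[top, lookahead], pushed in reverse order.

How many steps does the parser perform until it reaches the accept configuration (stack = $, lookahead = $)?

7

step 1: stack=$ S  input=y b c x $  — expand S -> y T' x
step 2: stack=$ x T' y  input=y b c x $  — match y
step 3: stack=$ x T'  input=b c x $  — expand T' -> b c R
step 4: stack=$ x R c b  input=b c x $  — match b
step 5: stack=$ x R c  input=c x $  — match c
step 6: stack=$ x R  input=x $  — expand R -> λ
step 7: stack=$ x  input=x $  — match x
Accept reached after 7 steps.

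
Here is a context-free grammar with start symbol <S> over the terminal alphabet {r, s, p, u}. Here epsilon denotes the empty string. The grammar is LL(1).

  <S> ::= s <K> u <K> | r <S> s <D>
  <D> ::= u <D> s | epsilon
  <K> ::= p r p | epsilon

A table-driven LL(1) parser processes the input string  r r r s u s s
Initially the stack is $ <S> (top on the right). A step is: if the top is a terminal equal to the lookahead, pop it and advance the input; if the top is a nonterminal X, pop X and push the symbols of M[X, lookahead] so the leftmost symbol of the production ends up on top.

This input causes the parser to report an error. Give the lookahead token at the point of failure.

$

step 1: stack=$ <S>  input=r r r s u s s $  — expand <S> ::= r <S> s <D>
step 2: stack=$ <D> s <S> r  input=r r r s u s s $  — match r
step 3: stack=$ <D> s <S>  input=r r s u s s $  — expand <S> ::= r <S> s <D>
step 4: stack=$ <D> s <D> s <S> r  input=r r s u s s $  — match r
step 5: stack=$ <D> s <D> s <S>  input=r s u s s $  — expand <S> ::= r <S> s <D>
step 6: stack=$ <D> s <D> s <D> s <S> r  input=r s u s s $  — match r
step 7: stack=$ <D> s <D> s <D> s <S>  input=s u s s $  — expand <S> ::= s <K> u <K>
step 8: stack=$ <D> s <D> s <D> s <K> u <K> s  input=s u s s $  — match s
step 9: stack=$ <D> s <D> s <D> s <K> u <K>  input=u s s $  — expand <K> ::= epsilon
step 10: stack=$ <D> s <D> s <D> s <K> u  input=u s s $  — match u
step 11: stack=$ <D> s <D> s <D> s <K>  input=s s $  — expand <K> ::= epsilon
step 12: stack=$ <D> s <D> s <D> s  input=s s $  — match s
step 13: stack=$ <D> s <D> s <D>  input=s $  — expand <D> ::= epsilon
step 14: stack=$ <D> s <D> s  input=s $  — match s
step 15: stack=$ <D> s <D>  input=$  — expand <D> ::= epsilon
step 16: stack=$ <D> s  input=$  — error: top is terminal s but lookahead is $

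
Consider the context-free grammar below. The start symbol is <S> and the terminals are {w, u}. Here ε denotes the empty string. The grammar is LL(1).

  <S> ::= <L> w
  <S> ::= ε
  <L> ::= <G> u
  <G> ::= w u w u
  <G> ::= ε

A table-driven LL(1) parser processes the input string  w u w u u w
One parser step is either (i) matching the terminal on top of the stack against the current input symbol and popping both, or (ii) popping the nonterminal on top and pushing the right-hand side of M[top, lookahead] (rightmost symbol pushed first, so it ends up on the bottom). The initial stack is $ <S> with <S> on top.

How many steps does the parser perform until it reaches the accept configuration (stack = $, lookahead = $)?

     Stack          Input          Action
  1  $ <S>          w u w u u w $  expand <S> ::= <L> w
  2  $ w <L>        w u w u u w $  expand <L> ::= <G> u
  3  $ w u <G>      w u w u u w $  expand <G> ::= w u w u
  4  $ w u u w u w  w u w u u w $  match w
  5  $ w u u w u    u w u u w $    match u
  6  $ w u u w      w u u w $      match w
  7  $ w u u        u u w $        match u
  8  $ w u          u w $          match u
  9  $ w            w $            match w
Accept reached after 9 steps.

9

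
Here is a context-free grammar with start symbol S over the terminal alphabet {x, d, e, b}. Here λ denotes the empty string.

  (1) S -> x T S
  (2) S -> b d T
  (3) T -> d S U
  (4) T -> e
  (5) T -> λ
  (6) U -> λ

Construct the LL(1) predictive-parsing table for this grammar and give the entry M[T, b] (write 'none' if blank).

T -> λ

FIRST(S) = {b, x}
FIRST(T) = {λ, d, e}
FIRST(U) = {λ}
FOLLOW(S) includes $ since S is the start symbol.
FOLLOW(S): in S->x T S, the suffix after S is empty (adds nothing new); in T->d S U, S is followed by U with FIRST {λ}; in T->d S U, the suffix after S is nullable, so FOLLOW(S) ⊇ FOLLOW(T) = {$, b, x}. Thus FOLLOW(S) = {$, b, x}.
FOLLOW(T): in S->x T S, T is followed by S with FIRST {b, x}; in S->b d T, the suffix after T is empty, so FOLLOW(T) ⊇ FOLLOW(S) = {$, b, x}. Thus FOLLOW(T) = {$, b, x}.
For T -> d S U: FIRST(d S U) = {d}, so it goes in M[T, t] for t ∈ {d}.
For T -> e: FIRST(e) = {e}, so it goes in M[T, t] for t ∈ {e}.
For T -> λ: FIRST(λ) = {λ}, so it goes in M[T, t] for t ∈ {}; since λ ∈ FIRST, also for every t ∈ FOLLOW(T) = {$, b, x}.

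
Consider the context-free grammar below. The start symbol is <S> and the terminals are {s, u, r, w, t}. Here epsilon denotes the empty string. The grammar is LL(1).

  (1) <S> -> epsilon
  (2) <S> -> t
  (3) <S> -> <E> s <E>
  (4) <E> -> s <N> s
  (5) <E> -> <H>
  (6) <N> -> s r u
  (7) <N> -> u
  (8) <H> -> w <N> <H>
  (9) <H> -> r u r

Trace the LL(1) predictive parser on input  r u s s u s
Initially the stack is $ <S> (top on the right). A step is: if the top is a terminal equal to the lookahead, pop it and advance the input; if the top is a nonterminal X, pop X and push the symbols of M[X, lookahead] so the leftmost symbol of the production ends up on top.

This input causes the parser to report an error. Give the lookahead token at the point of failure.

     Stack          Input          Action
  1  $ <S>          r u s s u s $  expand <S> -> <E> s <E>
  2  $ <E> s <E>    r u s s u s $  expand <E> -> <H>
  3  $ <E> s <H>    r u s s u s $  expand <H> -> r u r
  4  $ <E> s r u r  r u s s u s $  match r
  5  $ <E> s r u    u s s u s $    match u
  6  $ <E> s r      s s u s $      error: top is terminal r but lookahead is s

s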